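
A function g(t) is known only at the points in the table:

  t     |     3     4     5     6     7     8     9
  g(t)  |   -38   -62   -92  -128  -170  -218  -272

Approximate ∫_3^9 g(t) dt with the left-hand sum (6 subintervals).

Δt = 1.
Sum = 1·[(-38) + (-62) + (-92) + (-128) + (-170) + (-218)] = -708.

-708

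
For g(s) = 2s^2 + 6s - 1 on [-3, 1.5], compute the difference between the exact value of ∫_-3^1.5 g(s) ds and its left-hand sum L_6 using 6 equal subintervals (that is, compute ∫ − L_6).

Exact integral: ∫_-3^1.5 g(s) ds = -4.5.
L_6 = -8.71875.
Error = -4.5 − (-8.71875) = 4.21875.

4.21875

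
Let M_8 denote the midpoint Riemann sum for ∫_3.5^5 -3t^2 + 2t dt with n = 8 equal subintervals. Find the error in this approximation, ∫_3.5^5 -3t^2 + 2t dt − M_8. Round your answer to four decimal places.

Exact integral: ∫_3.5^5 f(t) dt = -69.375.
M_8 ≈ -69.361816.
Error ≈ -69.375 − (-69.361816) ≈ -0.0132.

-0.0132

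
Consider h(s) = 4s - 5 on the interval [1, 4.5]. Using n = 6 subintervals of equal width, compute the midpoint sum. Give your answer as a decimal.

21

Δs = (4.5 − 1)/6 = 7/12.
Midpoints: 31/24, 1.875, 59/24, 73/24, 3.625, 101/24.
h(31/24) = 1/6, h(1.875) = 2.5, h(59/24) = 29/6, h(73/24) = 43/6, h(3.625) = 9.5, h(101/24) = 71/6.
Sum = Δs · [h(31/24) + h(1.875) + h(59/24) + ...].
Sum = 21.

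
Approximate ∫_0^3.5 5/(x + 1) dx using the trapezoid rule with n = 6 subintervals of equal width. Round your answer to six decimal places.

7.650953

Δx = (3.5 − 0)/6 = 7/12.
f(0) = 5, f(7/12) = 60/19, f(7/6) = 30/13, f(1.75) = 20/11, f(7/3) = 1.5, f(35/12) = 60/47, f(3.5) = 10/9.
T_6 = (Δx/2)·[f(x_0) + 2f(x_1) + ... + 2f(x_{5}) + f(x_6)].
Sum ≈ 7.650953.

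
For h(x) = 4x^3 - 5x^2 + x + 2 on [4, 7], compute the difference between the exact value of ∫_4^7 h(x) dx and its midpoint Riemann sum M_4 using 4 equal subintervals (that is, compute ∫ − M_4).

8.578125

Exact integral: ∫_4^7 h(x) dx = 1702.5.
M_4 = 1693.921875.
Error = 1702.5 − 1693.921875 = 8.578125.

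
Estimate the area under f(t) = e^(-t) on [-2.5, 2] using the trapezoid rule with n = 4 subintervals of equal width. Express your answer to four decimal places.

Δt = (2 − (-2.5))/4 = 1.125.
f(-2.5) ≈ 12.1825, f(-1.375) ≈ 3.9551, f(-0.25) ≈ 1.2840, f(0.875) ≈ 0.4169, f(2) ≈ 0.1353.
T_4 = (Δt/2)·[f(t_0) + 2f(t_1) + 2f(t_2) + 2f(t_3) + f(t_4)].
Sum ≈ 13.2917.

13.2917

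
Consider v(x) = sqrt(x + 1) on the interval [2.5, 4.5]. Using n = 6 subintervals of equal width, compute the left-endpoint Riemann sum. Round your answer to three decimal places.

4.154

Δx = (4.5 − 2.5)/6 = 1/3.
Left endpoints: 2.5, 17/6, 19/6, 3.5, 23/6, 25/6.
v(2.5) ≈ 1.871, v(17/6) ≈ 1.958, v(19/6) ≈ 2.041, v(3.5) ≈ 2.121, v(23/6) ≈ 2.198, v(25/6) ≈ 2.273.
Sum = Δx · [v(2.5) + v(17/6) + v(19/6) + ...].
Sum ≈ 4.154.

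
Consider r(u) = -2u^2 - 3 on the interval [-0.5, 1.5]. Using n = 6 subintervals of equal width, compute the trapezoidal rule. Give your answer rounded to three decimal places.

-8.407

Δu = (1.5 − (-0.5))/6 = 1/3.
r(-0.5) = -3.5, r(-1/6) = -55/18, r(1/6) = -55/18, r(0.5) = -3.5, r(5/6) = -79/18, r(7/6) = -103/18, r(1.5) = -7.5.
T_6 = (Δu/2)·[r(u_0) + 2r(u_1) + ... + 2r(u_{5}) + r(u_6)].
Sum ≈ -8.407.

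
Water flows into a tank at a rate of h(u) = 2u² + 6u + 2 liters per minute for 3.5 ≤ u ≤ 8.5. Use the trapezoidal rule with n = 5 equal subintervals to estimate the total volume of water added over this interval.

Δu = (8.5 − 3.5)/5 = 1.
h(3.5) = 47.5, h(4.5) = 69.5, h(5.5) = 95.5, h(6.5) = 125.5, h(7.5) = 159.5, h(8.5) = 197.5.
T_5 = (Δu/2)·[h(u_0) + 2h(u_1) + ... + 2h(u_{4}) + h(u_5)].
Sum = 572.5.

572.5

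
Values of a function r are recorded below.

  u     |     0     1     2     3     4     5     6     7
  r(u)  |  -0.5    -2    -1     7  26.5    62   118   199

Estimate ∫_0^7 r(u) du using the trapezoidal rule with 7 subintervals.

Δu = 1.
T_7 = (1/2)·[(-0.5) + 2·(-2) + 2·(-1) + 2·7 + 2·26.5 + 2·62 + 2·118 + 199] = 309.75.

309.75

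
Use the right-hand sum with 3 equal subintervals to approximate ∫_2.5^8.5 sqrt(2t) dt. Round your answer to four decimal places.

Δt = (8.5 − 2.5)/3 = 2.
Right endpoints: 4.5, 6.5, 8.5.
f(4.5) ≈ 3.0000, f(6.5) ≈ 3.6056, f(8.5) ≈ 4.1231.
Sum = Δt · [f(4.5) + f(6.5) + f(8.5)].
Sum ≈ 21.4573.

21.4573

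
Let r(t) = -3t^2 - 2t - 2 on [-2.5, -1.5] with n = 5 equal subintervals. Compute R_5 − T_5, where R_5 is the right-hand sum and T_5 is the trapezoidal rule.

R_5 = -9.27.
T_5 = -10.27.
R_5 − T_5 = 1.

1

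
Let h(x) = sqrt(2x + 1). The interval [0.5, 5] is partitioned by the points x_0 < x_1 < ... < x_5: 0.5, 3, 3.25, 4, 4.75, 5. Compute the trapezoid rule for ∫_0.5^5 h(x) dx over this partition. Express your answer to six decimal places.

11.059745

Subinterval widths: 2.5, 0.25, 0.75, 0.75, 0.25.
h(0.5) ≈ 1.414214, h(3) ≈ 2.645751, h(3.25) ≈ 2.738613, h(4) ≈ 3.000000, h(4.75) ≈ 3.240370, h(5) ≈ 3.316625.
On each subinterval the trapezoid contributes (Δx_i/2)·[h(x_{i-1}) + h(x_i)].
Sum ≈ 11.059745.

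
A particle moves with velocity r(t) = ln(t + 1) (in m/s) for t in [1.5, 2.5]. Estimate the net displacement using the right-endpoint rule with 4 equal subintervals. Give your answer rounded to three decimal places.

Δt = (2.5 − 1.5)/4 = 0.25.
Right endpoints: 1.75, 2, 2.25, 2.5.
r(1.75) ≈ 1.012, r(2) ≈ 1.099, r(2.25) ≈ 1.179, r(2.5) ≈ 1.253.
Sum = Δt · [r(1.75) + r(2) + r(2.25) + r(2.5)].
Sum ≈ 1.135.

1.135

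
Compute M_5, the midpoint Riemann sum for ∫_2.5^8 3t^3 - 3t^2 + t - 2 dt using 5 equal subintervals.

2539.6628125

Δt = (8 − 2.5)/5 = 1.1.
Midpoints: 3.05, 4.15, 5.25, 6.35, 7.45.
f(3.05) = 58.260375, f(4.15) = 164.902625, f(5.25) = 354.671875, f(6.35) = 651.526125, f(7.45) = 1079.423375.
Sum = Δt · [f(3.05) + f(4.15) + f(5.25) + f(6.35) + f(7.45)].
Sum = 2539.6628125.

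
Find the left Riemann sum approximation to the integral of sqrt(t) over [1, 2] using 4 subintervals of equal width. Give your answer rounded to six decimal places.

Δt = (2 − 1)/4 = 0.25.
Left endpoints: 1, 1.25, 1.5, 1.75.
f(1) ≈ 1.000000, f(1.25) ≈ 1.118034, f(1.5) ≈ 1.224745, f(1.75) ≈ 1.322876.
Sum = Δt · [f(1) + f(1.25) + f(1.5) + f(1.75)].
Sum ≈ 1.166414.

1.166414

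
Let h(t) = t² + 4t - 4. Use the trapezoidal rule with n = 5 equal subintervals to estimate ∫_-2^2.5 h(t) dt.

Δt = (2.5 − (-2))/5 = 0.9.
h(-2) = -8, h(-1.1) = -7.19, h(-0.2) = -4.76, h(0.7) = -0.71, h(1.6) = 4.96, h(2.5) = 12.25.
T_5 = (Δt/2)·[h(t_0) + 2h(t_1) + ... + 2h(t_{4}) + h(t_5)].
Sum = -5.0175.

-5.0175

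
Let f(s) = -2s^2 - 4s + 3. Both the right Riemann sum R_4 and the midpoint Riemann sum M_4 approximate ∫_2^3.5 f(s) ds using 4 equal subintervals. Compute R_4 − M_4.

-4.32421875

R_4 = -39.5390625.
M_4 = -35.21484375.
R_4 − M_4 = -4.32421875.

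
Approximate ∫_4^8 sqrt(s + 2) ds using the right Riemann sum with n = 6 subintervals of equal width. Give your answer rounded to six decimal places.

Δs = (8 − 4)/6 = 2/3.
Right endpoints: 14/3, 16/3, 6, 20/3, 22/3, 8.
f(14/3) ≈ 2.581989, f(16/3) ≈ 2.708013, f(6) ≈ 2.828427, f(20/3) ≈ 2.943920, f(22/3) ≈ 3.055050, f(8) ≈ 3.162278.
Sum = Δs · [f(14/3) + f(16/3) + f(6) + ...].
Sum ≈ 11.519785.

11.519785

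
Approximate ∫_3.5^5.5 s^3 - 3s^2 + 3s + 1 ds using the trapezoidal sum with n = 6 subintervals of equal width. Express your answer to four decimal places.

97.1389

Δs = (5.5 − 3.5)/6 = 1/3.
f(3.5) = 17.625, f(23/6) = 5345/216, f(25/6) = 7291/216, f(4.5) = 44.875, f(29/6) = 12599/216, f(31/6) = 16057/216, f(5.5) = 93.125.
T_6 = (Δs/2)·[f(s_0) + 2f(s_1) + ... + 2f(s_{5}) + f(s_6)].
Sum ≈ 97.1389.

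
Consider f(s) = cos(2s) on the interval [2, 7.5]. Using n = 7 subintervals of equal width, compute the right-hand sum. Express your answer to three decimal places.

Δs = (7.5 − 2)/7 = 11/14.
Right endpoints: 39/14, 25/7, 61/14, 36/7, 83/14, 47/7, 7.5.
f(39/14) ≈ 0.757, f(25/7) ≈ 0.653, f(61/14) ≈ -0.758, f(36/7) ≈ -0.652, f(83/14) ≈ 0.759, f(47/7) ≈ 0.651, f(7.5) ≈ -0.760.
Sum = Δs · [f(39/14) + f(25/7) + f(61/14) + ...].
Sum ≈ 0.511.

0.511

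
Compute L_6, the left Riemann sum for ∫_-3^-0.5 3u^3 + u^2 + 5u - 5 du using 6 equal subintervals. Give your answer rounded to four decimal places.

Δu = (-0.5 − (-3))/6 = 5/12.
Left endpoints: -3, -31/12, -13/6, -1.75, -4/3, -11/12.
f(-3) = -92, f(-31/12) = -12089/192, f(-13/6) = -2999/72, f(-1.75) = -26.765625, f(-4/3) = -17, f(-11/12) = -6367/576.
Sum = Δu · [f(-3) + f(-31/12) + f(-13/6) + ...].
Sum ≈ -104.7649.

-104.7649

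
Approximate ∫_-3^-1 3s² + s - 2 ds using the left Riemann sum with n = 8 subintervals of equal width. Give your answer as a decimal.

Δs = (-1 − (-3))/8 = 0.25.
Left endpoints: -3, -2.75, -2.5, -2.25, -2, -1.75, -1.5, -1.25.
f(-3) = 22, f(-2.75) = 17.9375, f(-2.5) = 14.25, f(-2.25) = 10.9375, f(-2) = 8, f(-1.75) = 5.4375, f(-1.5) = 3.25, f(-1.25) = 1.4375.
Sum = Δs · [f(-3) + f(-2.75) + f(-2.5) + ...].
Sum = 20.8125.

20.8125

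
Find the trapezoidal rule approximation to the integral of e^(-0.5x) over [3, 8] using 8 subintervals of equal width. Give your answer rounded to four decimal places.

Δx = (8 − 3)/8 = 0.625.
f(3) ≈ 0.2231, f(3.625) ≈ 0.1632, f(4.25) ≈ 0.1194, f(4.875) ≈ 0.0874, f(5.5) ≈ 0.0639, f(6.125) ≈ 0.0468, f(6.75) ≈ 0.0342, f(7.375) ≈ 0.0250, f(8) ≈ 0.0183.
T_8 = (Δx/2)·[f(x_0) + 2f(x_1) + ... + 2f(x_{7}) + f(x_8)].
Sum ≈ 0.4130.

0.4130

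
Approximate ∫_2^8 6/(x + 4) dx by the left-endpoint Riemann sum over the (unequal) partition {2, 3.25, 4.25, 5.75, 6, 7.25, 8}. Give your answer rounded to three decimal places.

4.472

Subinterval widths: 1.25, 1, 1.5, 0.25, 1.25, 0.75.
Left endpoints: 2, 3.25, 4.25, 5.75, 6, 7.25.
f(2) = 1, f(3.25) = 24/29, f(4.25) = 8/11, f(5.75) = 8/13, f(6) = 0.6, f(7.25) = 8/15.
Sum = Σ Δx_i · f(x_i).
Sum ≈ 4.472.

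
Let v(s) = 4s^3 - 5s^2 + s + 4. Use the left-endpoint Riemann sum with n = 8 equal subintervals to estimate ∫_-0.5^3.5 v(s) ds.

73.5

Δs = (3.5 − (-0.5))/8 = 0.5.
Left endpoints: -0.5, 0, 0.5, 1, 1.5, 2, 2.5, 3.
v(-0.5) = 1.75, v(0) = 4, v(0.5) = 3.75, v(1) = 4, v(1.5) = 7.75, v(2) = 18, v(2.5) = 37.75, v(3) = 70.
Sum = Δs · [v(-0.5) + v(0) + v(0.5) + ...].
Sum = 73.5.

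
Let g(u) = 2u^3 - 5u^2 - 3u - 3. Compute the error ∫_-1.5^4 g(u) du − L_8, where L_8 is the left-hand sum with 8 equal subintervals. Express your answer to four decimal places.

15.9325

Exact integral: ∫_-1.5^4 g(u) du ≈ -23.947917.
L_8 ≈ -39.880371.
Error ≈ -23.947917 − (-39.880371) ≈ 15.9325.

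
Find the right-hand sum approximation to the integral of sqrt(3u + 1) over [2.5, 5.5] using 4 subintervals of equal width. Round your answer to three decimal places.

Δu = (5.5 − 2.5)/4 = 0.75.
Right endpoints: 3.25, 4, 4.75, 5.5.
f(3.25) ≈ 3.279, f(4) ≈ 3.606, f(4.75) ≈ 3.905, f(5.5) ≈ 4.183.
Sum = Δu · [f(3.25) + f(4) + f(4.75) + f(5.5)].
Sum ≈ 11.230.

11.230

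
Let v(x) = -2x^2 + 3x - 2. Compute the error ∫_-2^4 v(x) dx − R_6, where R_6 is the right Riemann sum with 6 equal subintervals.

Exact integral: ∫_-2^4 v(x) dx = -42.
R_6 = -47.
Error = -42 − (-47) = 5.

5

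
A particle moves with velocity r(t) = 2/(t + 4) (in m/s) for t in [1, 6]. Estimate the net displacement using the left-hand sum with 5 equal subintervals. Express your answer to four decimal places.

1.4913

Δt = (6 − 1)/5 = 1.
Left endpoints: 1, 2, 3, 4, 5.
r(1) = 0.4, r(2) = 1/3, r(3) = 2/7, r(4) = 0.25, r(5) = 2/9.
Sum = Δt · [r(1) + r(2) + r(3) + r(4) + r(5)].
Sum ≈ 1.4913.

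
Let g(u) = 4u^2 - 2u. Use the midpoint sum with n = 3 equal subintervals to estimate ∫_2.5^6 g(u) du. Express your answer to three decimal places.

235.829

Δu = (6 − 2.5)/3 = 7/6.
Midpoints: 37/12, 4.25, 65/12.
g(37/12) = 1147/36, g(4.25) = 63.75, g(65/12) = 3835/36.
Sum = Δu · [g(37/12) + g(4.25) + g(65/12)].
Sum ≈ 235.829.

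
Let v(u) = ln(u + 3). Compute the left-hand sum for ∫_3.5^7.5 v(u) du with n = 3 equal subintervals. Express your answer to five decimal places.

Δu = (7.5 − 3.5)/3 = 4/3.
Left endpoints: 3.5, 29/6, 37/6.
v(3.5) ≈ 1.87180, v(29/6) ≈ 2.05839, v(37/6) ≈ 2.21557.
Sum = Δu · [v(3.5) + v(29/6) + v(37/6)].
Sum ≈ 8.19435.

8.19435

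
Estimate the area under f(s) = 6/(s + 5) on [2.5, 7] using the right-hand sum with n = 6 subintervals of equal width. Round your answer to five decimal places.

2.71056

Δs = (7 − 2.5)/6 = 0.75.
Right endpoints: 3.25, 4, 4.75, 5.5, 6.25, 7.
f(3.25) = 8/11, f(4) = 2/3, f(4.75) = 8/13, f(5.5) = 4/7, f(6.25) = 8/15, f(7) = 0.5.
Sum = Δs · [f(3.25) + f(4) + f(4.75) + ...].
Sum ≈ 2.71056.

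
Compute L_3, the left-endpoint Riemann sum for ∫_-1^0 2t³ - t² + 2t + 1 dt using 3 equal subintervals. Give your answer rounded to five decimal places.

-1.74074

Δt = (0 − (-1))/3 = 1/3.
Left endpoints: -1, -2/3, -1/3.
f(-1) = -4, f(-2/3) = -37/27, f(-1/3) = 4/27.
Sum = Δt · [f(-1) + f(-2/3) + f(-1/3)].
Sum ≈ -1.74074.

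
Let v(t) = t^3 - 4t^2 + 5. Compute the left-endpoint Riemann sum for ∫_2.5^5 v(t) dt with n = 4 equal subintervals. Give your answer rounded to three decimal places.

3.589

Δt = (5 − 2.5)/4 = 0.625.
Left endpoints: 2.5, 3.125, 3.75, 4.375.
v(2.5) = -4.375, v(3.125) = -1815/512, v(3.75) = 1.484375, v(4.375) = 6235/512.
Sum = Δt · [v(2.5) + v(3.125) + v(3.75) + v(4.375)].
Sum ≈ 3.589.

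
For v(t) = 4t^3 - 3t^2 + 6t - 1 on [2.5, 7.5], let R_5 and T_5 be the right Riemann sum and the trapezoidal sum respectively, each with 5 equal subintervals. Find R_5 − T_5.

752.5

R_5 = 3663.75.
T_5 = 2911.25.
R_5 − T_5 = 752.5.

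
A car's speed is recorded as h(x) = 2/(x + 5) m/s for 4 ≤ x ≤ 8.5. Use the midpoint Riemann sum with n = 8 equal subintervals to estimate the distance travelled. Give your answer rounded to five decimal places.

0.81075

Δx = (8.5 − 4)/8 = 0.5625.
Midpoints: 4.28125, 4.84375, 5.40625, 5.96875, 6.53125, 7.09375, 7.65625, 8.21875.
h(4.28125) = 64/297, h(4.84375) = 64/315, h(5.40625) = 64/333, h(5.96875) = 64/351, h(6.53125) = 64/369, h(7.09375) = 64/387, h(7.65625) = 64/405, h(8.21875) = 64/423.
Sum = Δx · [h(4.28125) + h(4.84375) + h(5.40625) + ...].
Sum ≈ 0.81075.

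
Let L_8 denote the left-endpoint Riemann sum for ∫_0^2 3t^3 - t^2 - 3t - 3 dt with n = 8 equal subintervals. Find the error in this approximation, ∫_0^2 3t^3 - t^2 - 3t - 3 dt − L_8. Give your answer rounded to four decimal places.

1.5833

Exact integral: ∫_0^2 f(t) dt ≈ -2.666667.
L_8 = -4.25.
Error ≈ -2.666667 − (-4.25) ≈ 1.5833.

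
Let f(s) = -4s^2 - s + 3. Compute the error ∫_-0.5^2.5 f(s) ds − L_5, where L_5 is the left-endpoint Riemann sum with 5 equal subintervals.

-7.38

Exact integral: ∫_-0.5^2.5 f(s) ds = -15.
L_5 = -7.62.
Error = -15 − (-7.62) = -7.38.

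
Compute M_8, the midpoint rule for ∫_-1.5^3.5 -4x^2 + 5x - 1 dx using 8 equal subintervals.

-41.015625

Δx = (3.5 − (-1.5))/8 = 0.625.
Midpoints: -1.1875, -0.5625, 0.0625, 0.6875, 1.3125, 1.9375, 2.5625, 3.1875.
f(-1.1875) = -12.578125, f(-0.5625) = -5.078125, f(0.0625) = -0.703125, f(0.6875) = 0.546875, f(1.3125) = -1.328125, f(1.9375) = -6.328125, f(2.5625) = -14.453125, f(3.1875) = -25.703125.
Sum = Δx · [f(-1.1875) + f(-0.5625) + f(0.0625) + ...].
Sum = -41.015625.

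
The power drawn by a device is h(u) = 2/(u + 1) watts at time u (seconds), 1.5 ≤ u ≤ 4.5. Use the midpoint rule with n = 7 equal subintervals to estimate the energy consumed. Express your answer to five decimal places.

1.57498

Δu = (4.5 − 1.5)/7 = 3/7.
Midpoints: 12/7, 15/7, 18/7, 3, 24/7, 27/7, 30/7.
h(12/7) = 14/19, h(15/7) = 7/11, h(18/7) = 0.56, h(3) = 0.5, h(24/7) = 14/31, h(27/7) = 7/17, h(30/7) = 14/37.
Sum = Δu · [h(12/7) + h(15/7) + h(18/7) + ...].
Sum ≈ 1.57498.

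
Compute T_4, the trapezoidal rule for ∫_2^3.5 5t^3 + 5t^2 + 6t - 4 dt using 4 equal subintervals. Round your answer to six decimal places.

246.079102

Δt = (3.5 − 2)/4 = 0.375.
f(2) = 68, f(2.375) = 53983/512, f(2.75) = 154.296875, f(3.125) = 110677/512, f(3.5) = 292.625.
T_4 = (Δt/2)·[f(t_0) + 2f(t_1) + 2f(t_2) + 2f(t_3) + f(t_4)].
Sum ≈ 246.079102.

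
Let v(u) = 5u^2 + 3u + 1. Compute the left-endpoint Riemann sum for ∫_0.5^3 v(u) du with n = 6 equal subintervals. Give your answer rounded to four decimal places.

50.1013

Δu = (3 − 0.5)/6 = 5/12.
Left endpoints: 0.5, 11/12, 4/3, 1.75, 13/6, 31/12.
v(0.5) = 3.75, v(11/12) = 1145/144, v(4/3) = 125/9, v(1.75) = 21.5625, v(13/6) = 1115/36, v(31/12) = 6065/144.
Sum = Δu · [v(0.5) + v(11/12) + v(4/3) + ...].
Sum ≈ 50.1013.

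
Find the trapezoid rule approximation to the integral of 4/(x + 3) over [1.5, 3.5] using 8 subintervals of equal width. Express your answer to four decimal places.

1.4714

Δx = (3.5 − 1.5)/8 = 0.25.
f(1.5) = 8/9, f(1.75) = 16/19, f(2) = 0.8, f(2.25) = 16/21, f(2.5) = 8/11, f(2.75) = 16/23, f(3) = 2/3, f(3.25) = 0.64, f(3.5) = 8/13.
T_8 = (Δx/2)·[f(x_0) + 2f(x_1) + ... + 2f(x_{7}) + f(x_8)].
Sum ≈ 1.4714.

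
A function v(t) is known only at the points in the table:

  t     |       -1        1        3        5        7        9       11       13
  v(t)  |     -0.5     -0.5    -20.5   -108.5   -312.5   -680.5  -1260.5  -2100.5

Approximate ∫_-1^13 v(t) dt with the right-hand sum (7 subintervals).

-8967

Δt = 2.
Sum = 2·[(-0.5) + (-20.5) + (-108.5) + (-312.5) + (-680.5) + (-1260.5) + (-2100.5)] = -8967.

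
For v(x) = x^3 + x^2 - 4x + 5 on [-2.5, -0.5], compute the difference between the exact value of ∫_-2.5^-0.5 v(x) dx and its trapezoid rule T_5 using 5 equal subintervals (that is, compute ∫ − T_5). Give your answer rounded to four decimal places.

0.1867

Exact integral: ∫_-2.5^-0.5 v(x) dx ≈ 17.416667.
T_5 = 17.23.
Error ≈ 17.416667 − 17.23 ≈ 0.1867.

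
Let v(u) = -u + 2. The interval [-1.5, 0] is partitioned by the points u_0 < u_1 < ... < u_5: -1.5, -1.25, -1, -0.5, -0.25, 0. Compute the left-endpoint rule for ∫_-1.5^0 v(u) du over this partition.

Subinterval widths: 0.25, 0.25, 0.5, 0.25, 0.25.
Left endpoints: -1.5, -1.25, -1, -0.5, -0.25.
v(-1.5) = 3.5, v(-1.25) = 3.25, v(-1) = 3, v(-0.5) = 2.5, v(-0.25) = 2.25.
Sum = Σ Δu_i · v(u_i).
Sum = 4.375.

4.375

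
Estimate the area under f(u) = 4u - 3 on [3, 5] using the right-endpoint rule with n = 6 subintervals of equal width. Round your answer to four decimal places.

Δu = (5 − 3)/6 = 1/3.
Right endpoints: 10/3, 11/3, 4, 13/3, 14/3, 5.
f(10/3) = 31/3, f(11/3) = 35/3, f(4) = 13, f(13/3) = 43/3, f(14/3) = 47/3, f(5) = 17.
Sum = Δu · [f(10/3) + f(11/3) + f(4) + ...].
Sum ≈ 27.3333.

27.3333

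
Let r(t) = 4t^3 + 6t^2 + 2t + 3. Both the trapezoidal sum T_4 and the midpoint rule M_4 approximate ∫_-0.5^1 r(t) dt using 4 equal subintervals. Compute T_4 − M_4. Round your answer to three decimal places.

T_4 = 8.75390625.
M_4 ≈ 8.27930.
T_4 − M_4 ≈ 0.475.

0.475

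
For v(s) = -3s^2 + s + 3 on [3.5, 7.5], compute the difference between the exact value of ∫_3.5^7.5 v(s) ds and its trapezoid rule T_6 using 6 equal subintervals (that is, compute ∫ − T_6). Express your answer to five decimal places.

0.88889

Exact integral: ∫_3.5^7.5 v(s) ds = -345.
T_6 ≈ -345.8888889.
Error ≈ -345 − (-345.8888889) ≈ 0.88889.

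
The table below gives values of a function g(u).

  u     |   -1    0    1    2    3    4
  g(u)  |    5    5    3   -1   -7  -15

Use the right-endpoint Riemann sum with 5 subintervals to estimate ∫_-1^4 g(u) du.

Δu = 1.
Sum = 1·[5 + 3 + (-1) + (-7) + (-15)] = -15.

-15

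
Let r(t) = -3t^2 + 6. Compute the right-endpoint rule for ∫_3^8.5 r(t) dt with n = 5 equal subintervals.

-661.815

Δt = (8.5 − 3)/5 = 1.1.
Right endpoints: 4.1, 5.2, 6.3, 7.4, 8.5.
r(4.1) = -44.43, r(5.2) = -75.12, r(6.3) = -113.07, r(7.4) = -158.28, r(8.5) = -210.75.
Sum = Δt · [r(4.1) + r(5.2) + r(6.3) + r(7.4) + r(8.5)].
Sum = -661.815.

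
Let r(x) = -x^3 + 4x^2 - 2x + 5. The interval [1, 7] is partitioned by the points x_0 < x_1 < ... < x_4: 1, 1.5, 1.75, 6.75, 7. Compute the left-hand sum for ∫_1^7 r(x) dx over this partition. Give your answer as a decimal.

13.41015625

Subinterval widths: 0.5, 0.25, 5, 0.25.
Left endpoints: 1, 1.5, 1.75, 6.75.
r(1) = 6, r(1.5) = 7.625, r(1.75) = 8.390625, r(6.75) = -133.796875.
Sum = Σ Δx_i · r(x_i).
Sum = 13.41015625.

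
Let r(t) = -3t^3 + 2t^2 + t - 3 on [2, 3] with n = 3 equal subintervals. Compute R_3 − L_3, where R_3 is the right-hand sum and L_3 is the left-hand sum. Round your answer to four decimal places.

-15.3333

R_3 ≈ -44.629630.
L_3 ≈ -29.296296.
R_3 − L_3 ≈ -15.3333.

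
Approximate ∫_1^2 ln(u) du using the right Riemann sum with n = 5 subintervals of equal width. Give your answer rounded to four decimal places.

Δu = (2 − 1)/5 = 0.2.
Right endpoints: 1.2, 1.4, 1.6, 1.8, 2.
f(1.2) ≈ 0.1823, f(1.4) ≈ 0.3365, f(1.6) ≈ 0.4700, f(1.8) ≈ 0.5878, f(2) ≈ 0.6931.
Sum = Δu · [f(1.2) + f(1.4) + f(1.6) + f(1.8) + f(2)].
Sum ≈ 0.4539.

0.4539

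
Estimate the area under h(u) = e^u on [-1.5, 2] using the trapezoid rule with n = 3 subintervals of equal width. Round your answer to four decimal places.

7.9609

Δu = (2 − (-1.5))/3 = 7/6.
h(-1.5) ≈ 0.2231, h(-1/3) ≈ 0.7165, h(5/6) ≈ 2.3010, h(2) ≈ 7.3891.
T_3 = (Δu/2)·[h(u_0) + 2h(u_1) + 2h(u_2) + h(u_3)].
Sum ≈ 7.9609.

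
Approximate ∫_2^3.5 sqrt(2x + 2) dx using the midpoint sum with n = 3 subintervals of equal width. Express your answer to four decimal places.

4.1018

Δx = (3.5 − 2)/3 = 0.5.
Midpoints: 2.25, 2.75, 3.25.
f(2.25) ≈ 2.5495, f(2.75) ≈ 2.7386, f(3.25) ≈ 2.9155.
Sum = Δx · [f(2.25) + f(2.75) + f(3.25)].
Sum ≈ 4.1018.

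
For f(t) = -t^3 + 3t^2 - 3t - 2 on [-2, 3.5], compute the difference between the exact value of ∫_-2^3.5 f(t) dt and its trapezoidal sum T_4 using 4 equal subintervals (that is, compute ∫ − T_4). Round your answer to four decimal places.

-1.2998

Exact integral: ∫_-2^3.5 f(t) dt = -6.015625.
T_4 ≈ -4.715820.
Error ≈ -6.015625 − (-4.715820) ≈ -1.2998.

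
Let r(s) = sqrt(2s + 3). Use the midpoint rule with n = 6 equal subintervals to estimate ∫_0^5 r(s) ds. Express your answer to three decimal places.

13.901

Δs = (5 − 0)/6 = 5/6.
Midpoints: 5/12, 1.25, 25/12, 35/12, 3.75, 55/12.
r(5/12) ≈ 1.958, r(1.25) ≈ 2.345, r(25/12) ≈ 2.677, r(35/12) ≈ 2.972, r(3.75) ≈ 3.240, r(55/12) ≈ 3.488.
Sum = Δs · [r(5/12) + r(1.25) + r(25/12) + ...].
Sum ≈ 13.901.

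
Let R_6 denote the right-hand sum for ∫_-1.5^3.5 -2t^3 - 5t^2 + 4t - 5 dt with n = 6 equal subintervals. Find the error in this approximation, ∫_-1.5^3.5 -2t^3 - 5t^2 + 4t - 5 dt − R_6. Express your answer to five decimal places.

57.40741

Exact integral: ∫_-1.5^3.5 f(t) dt ≈ -154.5833333.
R_6 ≈ -211.9907407.
Error ≈ -154.5833333 − (-211.9907407) ≈ 57.40741.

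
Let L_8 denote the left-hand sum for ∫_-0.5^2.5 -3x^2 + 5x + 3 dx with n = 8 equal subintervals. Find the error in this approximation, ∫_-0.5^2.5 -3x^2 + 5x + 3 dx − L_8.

Exact integral: ∫_-0.5^2.5 f(x) dx = 8.25.
L_8 = 8.6015625.
Error = 8.25 − 8.6015625 = -0.3515625.

-0.3515625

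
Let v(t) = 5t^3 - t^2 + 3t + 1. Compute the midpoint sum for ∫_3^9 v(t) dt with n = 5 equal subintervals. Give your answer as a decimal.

Δt = (9 − 3)/5 = 1.2.
Midpoints: 3.6, 4.8, 6, 7.2, 8.4.
v(3.6) = 232.12, v(4.8) = 545.32, v(6) = 1063, v(7.2) = 1837, v(8.4) = 2919.16.
Sum = Δt · [v(3.6) + v(4.8) + v(6) + v(7.2) + v(8.4)].
Sum = 7915.92.

7915.92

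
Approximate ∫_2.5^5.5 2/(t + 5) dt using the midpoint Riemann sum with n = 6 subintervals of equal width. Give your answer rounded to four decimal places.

0.6728

Δt = (5.5 − 2.5)/6 = 0.5.
Midpoints: 2.75, 3.25, 3.75, 4.25, 4.75, 5.25.
f(2.75) = 8/31, f(3.25) = 8/33, f(3.75) = 8/35, f(4.25) = 8/37, f(4.75) = 8/39, f(5.25) = 8/41.
Sum = Δt · [f(2.75) + f(3.25) + f(3.75) + ...].
Sum ≈ 0.6728.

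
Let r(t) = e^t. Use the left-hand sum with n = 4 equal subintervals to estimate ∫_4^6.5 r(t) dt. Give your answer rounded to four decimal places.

439.4949

Δt = (6.5 − 4)/4 = 0.625.
Left endpoints: 4, 4.625, 5.25, 5.875.
r(4) ≈ 54.5982, r(4.625) ≈ 102.0028, r(5.25) ≈ 190.5663, r(5.875) ≈ 356.0247.
Sum = Δt · [r(4) + r(4.625) + r(5.25) + r(5.875)].
Sum ≈ 439.4949.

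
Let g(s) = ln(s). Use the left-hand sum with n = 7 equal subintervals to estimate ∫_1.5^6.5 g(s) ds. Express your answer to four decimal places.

Δs = (6.5 − 1.5)/7 = 5/7.
Left endpoints: 1.5, 31/14, 41/14, 51/14, 61/14, 71/14, 81/14.
g(1.5) ≈ 0.4055, g(31/14) ≈ 0.7949, g(41/14) ≈ 1.0745, g(51/14) ≈ 1.2928, g(61/14) ≈ 1.4718, g(71/14) ≈ 1.6236, g(81/14) ≈ 1.7554.
Sum = Δs · [g(1.5) + g(31/14) + g(41/14) + ...].
Sum ≈ 6.0132.

6.0132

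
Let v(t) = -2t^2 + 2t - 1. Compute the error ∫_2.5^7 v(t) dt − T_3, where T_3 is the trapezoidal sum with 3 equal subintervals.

3.375

Exact integral: ∫_2.5^7 v(t) dt = -180.
T_3 = -183.375.
Error = -180 − (-183.375) = 3.375.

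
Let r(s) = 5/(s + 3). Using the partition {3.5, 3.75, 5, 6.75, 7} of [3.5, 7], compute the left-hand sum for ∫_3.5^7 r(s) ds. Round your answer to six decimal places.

2.340189

Subinterval widths: 0.25, 1.25, 1.75, 0.25.
Left endpoints: 3.5, 3.75, 5, 6.75.
r(3.5) = 10/13, r(3.75) = 20/27, r(5) = 0.625, r(6.75) = 20/39.
Sum = Σ Δs_i · r(s_i).
Sum ≈ 2.340189.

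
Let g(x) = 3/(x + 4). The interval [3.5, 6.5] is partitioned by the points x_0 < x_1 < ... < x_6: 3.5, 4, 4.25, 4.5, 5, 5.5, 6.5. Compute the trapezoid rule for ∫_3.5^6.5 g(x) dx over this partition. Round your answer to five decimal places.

1.01025

Subinterval widths: 0.5, 0.25, 0.25, 0.5, 0.5, 1.
g(3.5) = 0.4, g(4) = 0.375, g(4.25) = 4/11, g(4.5) = 6/17, g(5) = 1/3, g(5.5) = 6/19, g(6.5) = 2/7.
On each subinterval the trapezoid contributes (Δx_i/2)·[g(x_{i-1}) + g(x_i)].
Sum ≈ 1.01025.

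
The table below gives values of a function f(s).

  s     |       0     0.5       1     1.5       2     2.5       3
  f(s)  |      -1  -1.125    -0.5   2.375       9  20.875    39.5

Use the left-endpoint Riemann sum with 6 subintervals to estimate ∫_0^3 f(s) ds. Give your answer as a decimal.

14.8125

Δs = 0.5.
Sum = 0.5·[(-1) + (-1.125) + (-0.5) + 2.375 + 9 + 20.875] = 14.8125.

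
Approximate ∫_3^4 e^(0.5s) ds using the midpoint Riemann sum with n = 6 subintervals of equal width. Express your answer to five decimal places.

5.81305

Δs = (4 − 3)/6 = 1/6.
Midpoints: 37/12, 3.25, 41/12, 43/12, 3.75, 47/12.
f(37/12) ≈ 4.67237, f(3.25) ≈ 5.07842, f(41/12) ≈ 5.51975, f(43/12) ≈ 5.99944, f(3.75) ≈ 6.52082, f(47/12) ≈ 7.08750.
Sum = Δs · [f(37/12) + f(3.25) + f(41/12) + ...].
Sum ≈ 5.81305.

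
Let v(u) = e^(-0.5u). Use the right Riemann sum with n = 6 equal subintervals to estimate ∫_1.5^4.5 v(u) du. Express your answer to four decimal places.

0.6460

Δu = (4.5 − 1.5)/6 = 0.5.
Right endpoints: 2, 2.5, 3, 3.5, 4, 4.5.
v(2) ≈ 0.3679, v(2.5) ≈ 0.2865, v(3) ≈ 0.2231, v(3.5) ≈ 0.1738, v(4) ≈ 0.1353, v(4.5) ≈ 0.1054.
Sum = Δu · [v(2) + v(2.5) + v(3) + ...].
Sum ≈ 0.6460.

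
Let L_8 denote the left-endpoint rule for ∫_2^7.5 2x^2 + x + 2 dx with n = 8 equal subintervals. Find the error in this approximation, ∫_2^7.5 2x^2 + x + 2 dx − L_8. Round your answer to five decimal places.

Exact integral: ∫_2^7.5 f(x) dx ≈ 313.0416667.
L_8 ≈ 276.0957031.
Error ≈ 313.0416667 − 276.0957031 ≈ 36.94596.

36.94596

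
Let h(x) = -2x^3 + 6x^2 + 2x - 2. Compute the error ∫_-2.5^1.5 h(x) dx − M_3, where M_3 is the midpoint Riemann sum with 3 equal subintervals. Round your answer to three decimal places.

5.333

Exact integral: ∫_-2.5^1.5 h(x) dx = 43.
M_3 ≈ 37.66667.
Error ≈ 43 − 37.66667 ≈ 5.333.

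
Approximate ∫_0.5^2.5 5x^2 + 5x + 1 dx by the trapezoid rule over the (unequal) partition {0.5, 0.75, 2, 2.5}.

44.578125

Subinterval widths: 0.25, 1.25, 0.5.
f(0.5) = 4.75, f(0.75) = 7.5625, f(2) = 31, f(2.5) = 44.75.
On each subinterval the trapezoid contributes (Δx_i/2)·[f(x_{i-1}) + f(x_i)].
Sum = 44.578125.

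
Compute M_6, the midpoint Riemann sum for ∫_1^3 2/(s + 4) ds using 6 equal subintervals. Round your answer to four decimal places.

Δs = (3 − 1)/6 = 1/3.
Midpoints: 7/6, 1.5, 11/6, 13/6, 2.5, 17/6.
f(7/6) = 12/31, f(1.5) = 4/11, f(11/6) = 12/35, f(13/6) = 12/37, f(2.5) = 4/13, f(17/6) = 12/41.
Sum = Δs · [f(7/6) + f(1.5) + f(11/6) + ...].
Sum ≈ 0.6728.

0.6728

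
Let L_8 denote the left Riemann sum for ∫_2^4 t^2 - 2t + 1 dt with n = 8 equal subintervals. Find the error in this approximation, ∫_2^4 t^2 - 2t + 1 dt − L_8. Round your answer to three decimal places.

Exact integral: ∫_2^4 f(t) dt ≈ 8.66667.
L_8 = 7.6875.
Error ≈ 8.66667 − 7.6875 ≈ 0.979.

0.979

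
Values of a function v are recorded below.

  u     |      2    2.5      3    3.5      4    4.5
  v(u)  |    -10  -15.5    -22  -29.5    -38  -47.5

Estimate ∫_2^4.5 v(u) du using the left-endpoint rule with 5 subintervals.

Δu = 0.5.
Sum = 0.5·[(-10) + (-15.5) + (-22) + (-29.5) + (-38)] = -57.5.

-57.5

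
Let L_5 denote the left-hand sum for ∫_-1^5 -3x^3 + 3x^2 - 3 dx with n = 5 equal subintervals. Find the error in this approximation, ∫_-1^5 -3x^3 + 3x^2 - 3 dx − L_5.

Exact integral: ∫_-1^5 f(x) dx = -360.
L_5 = -198.
Error = -360 − (-198) = -162.

-162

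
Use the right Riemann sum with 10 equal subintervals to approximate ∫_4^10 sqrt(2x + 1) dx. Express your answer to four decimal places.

23.5494

Δx = (10 − 4)/10 = 0.6.
Right endpoints: 4.6, 5.2, 5.8, 6.4, 7, 7.6, 8.2, 8.8, 9.4, 10.
f(4.6) ≈ 3.1937, f(5.2) ≈ 3.3764, f(5.8) ≈ 3.5496, f(6.4) ≈ 3.7148, f(7) ≈ 3.8730, f(7.6) ≈ 4.0249, f(8.2) ≈ 4.1713, f(8.8) ≈ 4.3128, f(9.4) ≈ 4.4497, f(10) ≈ 4.5826.
Sum = Δx · [f(4.6) + f(5.2) + f(5.8) + ...].
Sum ≈ 23.5494.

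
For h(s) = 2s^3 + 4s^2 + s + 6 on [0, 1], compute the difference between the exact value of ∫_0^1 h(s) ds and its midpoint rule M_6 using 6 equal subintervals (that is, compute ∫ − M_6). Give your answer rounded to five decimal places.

Exact integral: ∫_0^1 h(s) ds ≈ 8.3333333.
M_6 ≈ 8.3171296.
Error ≈ 8.3333333 − 8.3171296 ≈ 0.01620.

0.01620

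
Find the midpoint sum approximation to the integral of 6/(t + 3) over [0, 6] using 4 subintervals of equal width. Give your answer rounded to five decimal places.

Δt = (6 − 0)/4 = 1.5.
Midpoints: 0.75, 2.25, 3.75, 5.25.
f(0.75) = 1.6, f(2.25) = 8/7, f(3.75) = 8/9, f(5.25) = 8/11.
Sum = Δt · [f(0.75) + f(2.25) + f(3.75) + f(5.25)].
Sum ≈ 6.53853.

6.53853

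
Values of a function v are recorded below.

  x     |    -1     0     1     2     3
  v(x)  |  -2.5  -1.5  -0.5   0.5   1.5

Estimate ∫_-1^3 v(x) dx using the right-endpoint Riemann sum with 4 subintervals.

Δx = 1.
Sum = 1·[(-1.5) + (-0.5) + 0.5 + 1.5] = 0.

0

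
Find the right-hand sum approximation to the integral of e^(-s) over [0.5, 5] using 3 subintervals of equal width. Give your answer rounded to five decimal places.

Δs = (5 − 0.5)/3 = 1.5.
Right endpoints: 2, 3.5, 5.
f(2) ≈ 0.13534, f(3.5) ≈ 0.03020, f(5) ≈ 0.00674.
Sum = Δs · [f(2) + f(3.5) + f(5)].
Sum ≈ 0.25841.

0.25841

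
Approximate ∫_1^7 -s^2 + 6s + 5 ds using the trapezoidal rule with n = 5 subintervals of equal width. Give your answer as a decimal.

58.56

Δs = (7 − 1)/5 = 1.2.
f(1) = 10, f(2.2) = 13.36, f(3.4) = 13.84, f(4.6) = 11.44, f(5.8) = 6.16, f(7) = -2.
T_5 = (Δs/2)·[f(s_0) + 2f(s_1) + ... + 2f(s_{4}) + f(s_5)].
Sum = 58.56.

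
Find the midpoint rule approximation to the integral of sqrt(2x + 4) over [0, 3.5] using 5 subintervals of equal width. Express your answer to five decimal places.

9.49832

Δx = (3.5 − 0)/5 = 0.7.
Midpoints: 0.35, 1.05, 1.75, 2.45, 3.15.
f(0.35) ≈ 2.16795, f(1.05) ≈ 2.46982, f(1.75) ≈ 2.73861, f(2.45) ≈ 2.98329, f(3.15) ≈ 3.20936.
Sum = Δx · [f(0.35) + f(1.05) + f(1.75) + f(2.45) + f(3.15)].
Sum ≈ 9.49832.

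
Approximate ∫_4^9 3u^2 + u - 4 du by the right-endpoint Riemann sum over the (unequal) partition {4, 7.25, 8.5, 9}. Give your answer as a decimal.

923.609375

Subinterval widths: 3.25, 1.25, 0.5.
Right endpoints: 7.25, 8.5, 9.
f(7.25) = 160.9375, f(8.5) = 221.25, f(9) = 248.
Sum = Σ Δu_i · f(u_i).
Sum = 923.609375.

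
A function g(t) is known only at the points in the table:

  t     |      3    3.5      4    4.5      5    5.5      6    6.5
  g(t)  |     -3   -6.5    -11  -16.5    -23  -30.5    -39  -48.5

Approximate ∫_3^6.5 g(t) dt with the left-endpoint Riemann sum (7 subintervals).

Δt = 0.5.
Sum = 0.5·[(-3) + (-6.5) + (-11) + (-16.5) + (-23) + (-30.5) + (-39)] = -64.75.

-64.75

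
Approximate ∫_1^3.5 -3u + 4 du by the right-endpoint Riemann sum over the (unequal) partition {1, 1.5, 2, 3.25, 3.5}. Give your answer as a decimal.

Subinterval widths: 0.5, 0.5, 1.25, 0.25.
Right endpoints: 1.5, 2, 3.25, 3.5.
f(1.5) = -0.5, f(2) = -2, f(3.25) = -5.75, f(3.5) = -6.5.
Sum = Σ Δu_i · f(u_i).
Sum = -10.0625.

-10.0625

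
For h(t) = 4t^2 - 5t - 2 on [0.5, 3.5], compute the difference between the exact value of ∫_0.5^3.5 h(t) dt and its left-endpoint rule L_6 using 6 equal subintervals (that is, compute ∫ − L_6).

7.75

Exact integral: ∫_0.5^3.5 h(t) dt = 21.
L_6 = 13.25.
Error = 21 − 13.25 = 7.75.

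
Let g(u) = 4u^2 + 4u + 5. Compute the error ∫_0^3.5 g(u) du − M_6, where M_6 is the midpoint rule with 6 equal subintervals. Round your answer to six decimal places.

0.396991

Exact integral: ∫_0^3.5 g(u) du ≈ 99.16666667.
M_6 ≈ 98.76967593.
Error ≈ 99.16666667 − 98.76967593 ≈ 0.396991.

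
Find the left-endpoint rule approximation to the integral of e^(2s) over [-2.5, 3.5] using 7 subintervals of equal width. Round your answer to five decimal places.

Δs = (3.5 − (-2.5))/7 = 6/7.
Left endpoints: -2.5, -23/14, -11/14, 1/14, 13/14, 25/14, 37/14.
f(-2.5) ≈ 0.00674, f(-23/14) ≈ 0.03741, f(-11/14) ≈ 0.20775, f(1/14) ≈ 1.15356, f(13/14) ≈ 6.40541, f(25/14) ≈ 35.56737, f(37/14) ≈ 197.49520.
Sum = Δs · [f(-2.5) + f(-23/14) + f(-11/14) + ...].
Sum ≈ 206.46295.

206.46295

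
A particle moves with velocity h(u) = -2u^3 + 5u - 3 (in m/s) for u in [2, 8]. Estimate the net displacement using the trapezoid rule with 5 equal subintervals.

-1951.2

Δu = (8 − 2)/5 = 1.2.
h(2) = -9, h(3.2) = -52.536, h(4.4) = -151.368, h(5.6) = -326.232, h(6.8) = -597.864, h(8) = -987.
T_5 = (Δu/2)·[h(u_0) + 2h(u_1) + ... + 2h(u_{4}) + h(u_5)].
Sum = -1951.2.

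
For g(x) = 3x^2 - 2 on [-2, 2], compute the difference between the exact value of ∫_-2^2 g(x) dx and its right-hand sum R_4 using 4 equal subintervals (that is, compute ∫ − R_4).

-2

Exact integral: ∫_-2^2 g(x) dx = 8.
R_4 = 10.
Error = 8 − 10 = -2.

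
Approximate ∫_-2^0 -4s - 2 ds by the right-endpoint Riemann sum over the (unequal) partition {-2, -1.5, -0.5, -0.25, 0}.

Subinterval widths: 0.5, 1, 0.25, 0.25.
Right endpoints: -1.5, -0.5, -0.25, 0.
f(-1.5) = 4, f(-0.5) = 0, f(-0.25) = -1, f(0) = -2.
Sum = Σ Δs_i · f(s_i).
Sum = 1.25.

1.25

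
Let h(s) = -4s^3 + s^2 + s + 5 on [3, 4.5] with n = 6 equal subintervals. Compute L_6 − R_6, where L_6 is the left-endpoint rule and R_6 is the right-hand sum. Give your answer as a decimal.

L_6 = -264.78125.
R_6 = -325.71875.
L_6 − R_6 = 60.9375.

60.9375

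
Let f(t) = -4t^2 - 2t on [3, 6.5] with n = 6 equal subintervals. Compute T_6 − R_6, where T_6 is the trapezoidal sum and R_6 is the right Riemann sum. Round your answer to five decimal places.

40.83333

T_6 ≈ -364.2106481.
R_6 ≈ -405.0439815.
T_6 − R_6 ≈ 40.83333.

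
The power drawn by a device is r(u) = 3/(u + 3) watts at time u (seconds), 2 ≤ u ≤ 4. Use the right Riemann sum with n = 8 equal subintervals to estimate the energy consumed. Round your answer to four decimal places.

0.9883

Δu = (4 − 2)/8 = 0.25.
Right endpoints: 2.25, 2.5, 2.75, 3, 3.25, 3.5, 3.75, 4.
r(2.25) = 4/7, r(2.5) = 6/11, r(2.75) = 12/23, r(3) = 0.5, r(3.25) = 0.48, r(3.5) = 6/13, r(3.75) = 4/9, r(4) = 3/7.
Sum = Δu · [r(2.25) + r(2.5) + r(2.75) + ...].
Sum ≈ 0.9883.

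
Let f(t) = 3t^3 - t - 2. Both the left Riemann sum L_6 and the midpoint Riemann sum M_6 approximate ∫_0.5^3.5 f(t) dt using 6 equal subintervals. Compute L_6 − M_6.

L_6 = 71.4375.
M_6 = 99.375.
L_6 − M_6 = -27.9375.

-27.9375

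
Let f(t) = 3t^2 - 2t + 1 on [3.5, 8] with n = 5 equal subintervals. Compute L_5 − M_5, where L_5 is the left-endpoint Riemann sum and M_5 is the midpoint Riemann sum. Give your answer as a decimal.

-63.07875

L_5 = 357.885.
M_5 = 420.96375.
L_5 − M_5 = -63.07875.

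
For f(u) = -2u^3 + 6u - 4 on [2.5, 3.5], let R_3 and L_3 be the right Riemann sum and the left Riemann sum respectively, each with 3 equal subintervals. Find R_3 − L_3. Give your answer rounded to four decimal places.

R_3 ≈ -49.916667.
L_3 = -33.75.
R_3 − L_3 ≈ -16.1667.

-16.1667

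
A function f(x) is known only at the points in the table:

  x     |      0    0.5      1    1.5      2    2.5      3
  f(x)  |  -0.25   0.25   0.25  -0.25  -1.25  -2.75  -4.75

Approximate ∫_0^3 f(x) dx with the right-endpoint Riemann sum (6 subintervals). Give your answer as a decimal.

Δx = 0.5.
Sum = 0.5·[0.25 + 0.25 + (-0.25) + (-1.25) + (-2.75) + (-4.75)] = -4.25.

-4.25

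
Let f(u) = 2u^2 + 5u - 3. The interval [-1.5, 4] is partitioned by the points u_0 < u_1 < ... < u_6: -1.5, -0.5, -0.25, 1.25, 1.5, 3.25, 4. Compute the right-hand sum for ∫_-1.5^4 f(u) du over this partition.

Subinterval widths: 1, 0.25, 1.5, 0.25, 1.75, 0.75.
Right endpoints: -0.5, -0.25, 1.25, 1.5, 3.25, 4.
f(-0.5) = -5, f(-0.25) = -4.125, f(1.25) = 6.375, f(1.5) = 9, f(3.25) = 34.375, f(4) = 49.
Sum = Σ Δu_i · f(u_i).
Sum = 102.6875.

102.6875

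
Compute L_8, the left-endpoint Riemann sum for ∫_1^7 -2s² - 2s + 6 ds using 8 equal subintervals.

-200.625

Δs = (7 − 1)/8 = 0.75.
Left endpoints: 1, 1.75, 2.5, 3.25, 4, 4.75, 5.5, 6.25.
f(1) = 2, f(1.75) = -3.625, f(2.5) = -11.5, f(3.25) = -21.625, f(4) = -34, f(4.75) = -48.625, f(5.5) = -65.5, f(6.25) = -84.625.
Sum = Δs · [f(1) + f(1.75) + f(2.5) + ...].
Sum = -200.625.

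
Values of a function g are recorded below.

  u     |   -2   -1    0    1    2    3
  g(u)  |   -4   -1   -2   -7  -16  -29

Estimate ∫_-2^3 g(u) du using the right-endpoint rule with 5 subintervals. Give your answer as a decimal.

-55

Δu = 1.
Sum = 1·[(-1) + (-2) + (-7) + (-16) + (-29)] = -55.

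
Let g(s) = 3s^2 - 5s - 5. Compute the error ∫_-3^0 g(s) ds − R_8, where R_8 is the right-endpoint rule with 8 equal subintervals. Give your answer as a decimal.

7.6640625

Exact integral: ∫_-3^0 g(s) ds = 34.5.
R_8 = 26.8359375.
Error = 34.5 − 26.8359375 = 7.6640625.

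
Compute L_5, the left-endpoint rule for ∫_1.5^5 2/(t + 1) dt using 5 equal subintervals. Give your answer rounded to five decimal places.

1.92497

Δt = (5 − 1.5)/5 = 0.7.
Left endpoints: 1.5, 2.2, 2.9, 3.6, 4.3.
f(1.5) = 0.8, f(2.2) = 0.625, f(2.9) = 20/39, f(3.6) = 10/23, f(4.3) = 20/53.
Sum = Δt · [f(1.5) + f(2.2) + f(2.9) + f(3.6) + f(4.3)].
Sum ≈ 1.92497.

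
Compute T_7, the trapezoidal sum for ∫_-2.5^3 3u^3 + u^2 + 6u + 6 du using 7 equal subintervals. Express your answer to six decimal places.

88.750638

Δu = (3 − (-2.5))/7 = 11/14.
f(-2.5) = -49.625, f(-12/7) = -5646/343, f(-13/14) = -3049/2744, f(-1/7) = 1768/343, f(9/14) = 30369/2744, f(10/7) = 8698/343, f(31/14) = 155747/2744, f(3) = 114.
T_7 = (Δu/2)·[f(u_0) + 2f(u_1) + ... + 2f(u_{6}) + f(u_7)].
Sum ≈ 88.750638.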